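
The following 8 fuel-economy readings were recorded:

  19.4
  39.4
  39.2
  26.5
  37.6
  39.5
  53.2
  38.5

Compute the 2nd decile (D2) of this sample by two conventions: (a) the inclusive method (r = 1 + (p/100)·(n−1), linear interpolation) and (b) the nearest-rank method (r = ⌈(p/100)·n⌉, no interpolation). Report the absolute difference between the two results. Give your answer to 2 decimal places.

Sorted: 19.4, 26.5, 37.6, 38.5, 39.2, 39.4, 39.5, 53.2.
n = 8.
(a) r = 2.4; between ranks 2 (26.5) and 3 (37.6): 30.94.
(b) the nearest-rank method: rank 2 → 26.5.
|30.94 − 26.5| = 4.44.

4.44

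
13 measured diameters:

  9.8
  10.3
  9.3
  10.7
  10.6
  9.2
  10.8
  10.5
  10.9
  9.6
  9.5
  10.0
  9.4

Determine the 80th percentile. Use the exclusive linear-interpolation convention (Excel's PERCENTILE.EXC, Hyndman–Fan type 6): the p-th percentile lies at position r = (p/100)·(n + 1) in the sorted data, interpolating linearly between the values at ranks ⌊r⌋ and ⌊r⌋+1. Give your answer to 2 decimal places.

Sorted: 9.2, 9.3, 9.4, 9.5, 9.6, 9.8, 10.0, 10.3, 10.5, 10.6, 10.7, 10.8, 10.9.
n = 13.
r = (80/100)·(13 + 1) = 11.2.
Rank 11 is 10.7 and rank 12 is 10.8.
Interpolate: 10.7 + 0.2·(10.8 − 10.7) = 10.7 + 0.2·0.1 = 10.72.

10.72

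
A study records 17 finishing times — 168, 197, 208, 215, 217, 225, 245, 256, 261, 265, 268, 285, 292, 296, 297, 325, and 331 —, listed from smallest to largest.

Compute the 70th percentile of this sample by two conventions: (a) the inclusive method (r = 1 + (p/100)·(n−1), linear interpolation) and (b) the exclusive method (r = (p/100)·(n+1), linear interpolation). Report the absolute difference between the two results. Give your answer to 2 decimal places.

n = 17.
(a) r = 12.2; between ranks 12 (285) and 13 (292): 286.4.
(b) r = 12.6; between ranks 12 (285) and 13 (292): 289.2.
|286.4 − 289.2| = 2.8.

2.80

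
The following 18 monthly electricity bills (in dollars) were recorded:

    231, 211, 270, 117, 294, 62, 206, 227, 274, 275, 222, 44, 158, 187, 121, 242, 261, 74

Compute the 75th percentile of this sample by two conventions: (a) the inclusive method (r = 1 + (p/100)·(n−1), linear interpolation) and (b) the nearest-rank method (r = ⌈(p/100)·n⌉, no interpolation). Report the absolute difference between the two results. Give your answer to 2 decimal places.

4.75

Sorted: 44, 62, 74, 117, 121, 158, 187, 206, 211, 222, 227, 231, 242, 261, 270, 274, 275, 294.
n = 18.
(a) r = 13.75; between ranks 13 (242) and 14 (261): 256.25.
(b) the nearest-rank method: rank 14 → 261.
|256.25 − 261| = 4.75.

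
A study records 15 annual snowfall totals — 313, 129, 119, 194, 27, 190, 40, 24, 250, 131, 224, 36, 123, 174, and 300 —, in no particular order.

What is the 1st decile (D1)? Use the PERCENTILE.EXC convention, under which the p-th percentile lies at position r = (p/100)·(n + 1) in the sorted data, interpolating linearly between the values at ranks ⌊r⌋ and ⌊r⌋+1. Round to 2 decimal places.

25.80

Sorted: 24, 27, 36, 40, 119, 123, 129, 131, 174, 190, 194, 224, 250, 300, 313.
n = 15.
r = (10/100)·(15 + 1) = 1.6.
Rank 1 is 24 and rank 2 is 27.
Interpolate: 24 + 0.6·(27 − 24) = 24 + 0.6·3 = 25.8.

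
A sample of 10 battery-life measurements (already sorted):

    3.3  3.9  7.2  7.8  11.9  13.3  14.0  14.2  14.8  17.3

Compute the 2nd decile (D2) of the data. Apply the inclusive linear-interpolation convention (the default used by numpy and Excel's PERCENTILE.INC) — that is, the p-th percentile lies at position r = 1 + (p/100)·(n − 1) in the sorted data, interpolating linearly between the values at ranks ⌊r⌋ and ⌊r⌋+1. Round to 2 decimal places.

n = 10.
r = 1 + (20/100)·(10 − 1) = 1 + 1.8 = 2.8.
Rank 2 is 3.9 and rank 3 is 7.2.
Interpolate: 3.9 + 0.8·(7.2 − 3.9) = 3.9 + 0.8·3.3 = 6.54.

6.54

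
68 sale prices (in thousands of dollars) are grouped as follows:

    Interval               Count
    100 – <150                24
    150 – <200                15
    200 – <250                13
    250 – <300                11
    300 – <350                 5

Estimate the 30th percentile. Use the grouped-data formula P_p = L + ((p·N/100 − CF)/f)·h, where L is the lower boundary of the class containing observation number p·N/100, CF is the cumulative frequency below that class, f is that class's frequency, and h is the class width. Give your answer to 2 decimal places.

142.50

N = 68; target position k = 30/100 · 68 = 20.4.
Cumulative frequencies: 24, 39, 52, 63, 68.
Observation 20.4 falls in the class 100 – <150.
L = 100, CF = 0, f = 24, h = 50.
P30 = 100 + ((20.4 − 0)/24)·50 = 100 + 42.5 = 142.5.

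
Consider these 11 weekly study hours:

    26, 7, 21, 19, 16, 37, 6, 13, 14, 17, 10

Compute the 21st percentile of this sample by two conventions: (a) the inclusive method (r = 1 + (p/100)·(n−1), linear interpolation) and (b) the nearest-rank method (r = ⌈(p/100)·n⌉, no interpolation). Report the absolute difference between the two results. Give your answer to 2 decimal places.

Sorted: 6, 7, 10, 13, 14, 16, 17, 19, 21, 26, 37.
n = 11.
(a) r = 3.1; between ranks 3 (10) and 4 (13): 10.3.
(b) the nearest-rank method: rank 3 → 10.
|10.3 − 10| = 0.3.

0.30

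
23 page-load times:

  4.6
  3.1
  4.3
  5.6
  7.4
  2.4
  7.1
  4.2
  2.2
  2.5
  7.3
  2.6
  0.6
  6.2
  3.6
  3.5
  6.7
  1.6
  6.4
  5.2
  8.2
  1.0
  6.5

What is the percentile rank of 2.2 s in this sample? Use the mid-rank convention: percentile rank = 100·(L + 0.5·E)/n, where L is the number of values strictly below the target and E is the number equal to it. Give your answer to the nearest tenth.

Sorted: 0.6, 1.0, 1.6, 2.2, 2.4, 2.5, 2.6, 3.1, 3.5, 3.6, 4.2, 4.3, 4.6, 5.2, 5.6, 6.2, 6.4, 6.5, 6.7, 7.1, 7.3, 7.4, 8.2.
Count below 2.2: L = 3; count equal: E = 1; n = 23.
Percentile rank = 100·(3 + 0.5·1)/23 = 100·3.5/23 = 15.22.

15.2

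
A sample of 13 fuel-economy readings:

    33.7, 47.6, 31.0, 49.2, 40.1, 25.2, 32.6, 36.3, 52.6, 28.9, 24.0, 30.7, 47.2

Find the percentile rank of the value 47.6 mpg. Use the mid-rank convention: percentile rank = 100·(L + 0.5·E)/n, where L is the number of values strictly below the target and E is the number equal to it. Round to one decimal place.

80.8

Sorted: 24.0, 25.2, 28.9, 30.7, 31.0, 32.6, 33.7, 36.3, 40.1, 47.2, 47.6, 49.2, 52.6.
Count below 47.6: L = 10; count equal: E = 1; n = 13.
Percentile rank = 100·(10 + 0.5·1)/13 = 100·10.5/13 = 80.77.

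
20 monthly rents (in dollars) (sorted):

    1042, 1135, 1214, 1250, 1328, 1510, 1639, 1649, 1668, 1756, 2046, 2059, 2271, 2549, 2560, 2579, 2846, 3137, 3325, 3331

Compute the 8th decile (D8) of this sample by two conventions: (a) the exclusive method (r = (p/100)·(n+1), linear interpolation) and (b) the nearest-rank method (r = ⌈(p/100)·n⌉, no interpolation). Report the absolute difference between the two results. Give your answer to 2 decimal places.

n = 20.
(a) r = 16.8; between ranks 16 (2579) and 17 (2846): 2792.6.
(b) the nearest-rank method: rank 16 → 2579.
|2792.6 − 2579| = 213.6.

213.60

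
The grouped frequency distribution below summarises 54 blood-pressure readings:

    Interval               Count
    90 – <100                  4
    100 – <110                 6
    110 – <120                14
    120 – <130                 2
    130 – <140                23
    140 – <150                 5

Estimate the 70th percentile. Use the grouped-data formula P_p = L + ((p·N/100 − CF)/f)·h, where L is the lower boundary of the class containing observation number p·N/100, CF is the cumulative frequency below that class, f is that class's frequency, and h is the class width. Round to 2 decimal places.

N = 54; target position k = 70/100 · 54 = 37.8.
Cumulative frequencies: 4, 10, 24, 26, 49, 54.
Observation 37.8 falls in the class 130 – <140.
L = 130, CF = 26, f = 23, h = 10.
P70 = 130 + ((37.8 − 26)/23)·10 = 130 + 5.13043 = 135.13.

135.13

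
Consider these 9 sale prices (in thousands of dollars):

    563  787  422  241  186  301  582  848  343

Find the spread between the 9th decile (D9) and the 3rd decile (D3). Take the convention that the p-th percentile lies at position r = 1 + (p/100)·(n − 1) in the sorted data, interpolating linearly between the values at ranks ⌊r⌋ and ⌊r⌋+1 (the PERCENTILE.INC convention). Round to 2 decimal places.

481.40

Sorted: 186, 241, 301, 343, 422, 563, 582, 787, 848.
n = 9.
P30: r = 3.4; ranks 3–4 are 301, 343; interpolating gives 317.8.
P90: r = 8.2; ranks 8–9 are 787, 848; interpolating gives 799.2.
Difference: 799.2 − 317.8 = 481.4.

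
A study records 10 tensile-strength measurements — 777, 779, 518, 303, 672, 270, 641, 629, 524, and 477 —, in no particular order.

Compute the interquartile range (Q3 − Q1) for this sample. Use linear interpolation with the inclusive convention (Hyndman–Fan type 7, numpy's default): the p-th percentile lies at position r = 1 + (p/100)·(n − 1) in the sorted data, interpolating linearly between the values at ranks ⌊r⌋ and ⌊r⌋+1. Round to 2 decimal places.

177.00

Sorted: 270, 303, 477, 518, 524, 629, 641, 672, 777, 779.
n = 10.
P25: r = 3.25; ranks 3–4 are 477, 518; interpolating gives 487.25.
P75: r = 7.75; ranks 7–8 are 641, 672; interpolating gives 664.25.
Difference: 664.25 − 487.25 = 177.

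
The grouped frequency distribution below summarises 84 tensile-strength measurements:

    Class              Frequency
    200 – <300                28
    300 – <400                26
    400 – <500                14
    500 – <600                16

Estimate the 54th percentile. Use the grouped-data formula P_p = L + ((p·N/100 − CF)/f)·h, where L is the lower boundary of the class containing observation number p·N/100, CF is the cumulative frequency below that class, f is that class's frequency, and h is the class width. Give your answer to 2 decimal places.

366.77

N = 84; target position k = 54/100 · 84 = 45.36.
Cumulative frequencies: 28, 54, 68, 84.
Observation 45.36 falls in the class 300 – <400.
L = 300, CF = 28, f = 26, h = 100.
P54 = 300 + ((45.36 − 28)/26)·100 = 300 + 66.7692 = 366.769.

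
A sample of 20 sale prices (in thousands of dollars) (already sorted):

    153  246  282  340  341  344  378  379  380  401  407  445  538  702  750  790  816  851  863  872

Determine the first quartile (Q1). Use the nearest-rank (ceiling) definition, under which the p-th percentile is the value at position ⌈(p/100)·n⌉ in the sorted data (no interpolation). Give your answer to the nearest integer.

341

n = 20.
Position = ⌈25/100 · 20⌉ = ⌈5⌉ = 5.
The value at rank 5 is 341.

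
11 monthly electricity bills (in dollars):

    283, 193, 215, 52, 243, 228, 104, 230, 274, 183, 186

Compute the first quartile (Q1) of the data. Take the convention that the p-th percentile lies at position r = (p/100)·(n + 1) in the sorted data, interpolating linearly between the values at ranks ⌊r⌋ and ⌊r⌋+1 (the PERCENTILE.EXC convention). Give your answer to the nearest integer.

183

Sorted: 52, 104, 183, 186, 193, 215, 228, 230, 243, 274, 283.
n = 11.
r = (25/100)·(11 + 1) = 3.
r is an integer, so P25 is the value at rank 3: 183.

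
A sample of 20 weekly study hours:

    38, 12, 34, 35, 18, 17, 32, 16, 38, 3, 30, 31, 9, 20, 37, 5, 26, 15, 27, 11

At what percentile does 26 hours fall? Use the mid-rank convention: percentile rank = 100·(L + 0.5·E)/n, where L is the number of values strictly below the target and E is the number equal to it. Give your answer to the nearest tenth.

Sorted: 3, 5, 9, 11, 12, 15, 16, 17, 18, 20, 26, 27, 30, 31, 32, 34, 35, 37, 38, 38.
Count below 26: L = 10; count equal: E = 1; n = 20.
Percentile rank = 100·(10 + 0.5·1)/20 = 100·10.5/20 = 52.5.

52.5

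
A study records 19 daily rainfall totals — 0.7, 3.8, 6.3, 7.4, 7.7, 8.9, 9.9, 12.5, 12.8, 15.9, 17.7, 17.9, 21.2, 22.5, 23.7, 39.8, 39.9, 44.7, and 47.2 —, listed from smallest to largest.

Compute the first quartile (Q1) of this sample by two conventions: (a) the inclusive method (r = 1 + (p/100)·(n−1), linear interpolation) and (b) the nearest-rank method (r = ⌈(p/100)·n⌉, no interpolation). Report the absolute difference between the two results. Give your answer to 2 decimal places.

0.60

n = 19.
(a) r = 5.5; between ranks 5 (7.7) and 6 (8.9): 8.3.
(b) the nearest-rank method: rank 5 → 7.7.
|8.3 − 7.7| = 0.6.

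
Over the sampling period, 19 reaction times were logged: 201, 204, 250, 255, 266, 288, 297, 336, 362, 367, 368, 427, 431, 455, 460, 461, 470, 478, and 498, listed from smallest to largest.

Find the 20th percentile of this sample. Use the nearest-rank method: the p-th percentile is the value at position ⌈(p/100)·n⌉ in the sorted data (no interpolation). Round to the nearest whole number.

255

n = 19.
Position = ⌈20/100 · 19⌉ = ⌈3.8⌉ = 4.
The value at rank 4 is 255.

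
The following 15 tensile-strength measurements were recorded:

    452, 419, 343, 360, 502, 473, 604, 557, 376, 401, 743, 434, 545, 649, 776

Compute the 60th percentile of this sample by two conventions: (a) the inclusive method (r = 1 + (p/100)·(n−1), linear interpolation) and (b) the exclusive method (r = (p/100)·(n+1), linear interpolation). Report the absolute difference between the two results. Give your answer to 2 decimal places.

Sorted: 343, 360, 376, 401, 419, 434, 452, 473, 502, 545, 557, 604, 649, 743, 776.
n = 15.
(a) r = 9.4; between ranks 9 (502) and 10 (545): 519.2.
(b) r = 9.6; between ranks 9 (502) and 10 (545): 527.8.
|519.2 − 527.8| = 8.6.

8.60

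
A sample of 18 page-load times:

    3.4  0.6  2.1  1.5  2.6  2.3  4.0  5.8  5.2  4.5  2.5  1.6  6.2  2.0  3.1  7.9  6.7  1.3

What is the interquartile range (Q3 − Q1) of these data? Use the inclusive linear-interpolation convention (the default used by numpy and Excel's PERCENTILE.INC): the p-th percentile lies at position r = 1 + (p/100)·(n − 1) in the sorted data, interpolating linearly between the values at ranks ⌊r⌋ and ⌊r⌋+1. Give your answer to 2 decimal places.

3.00

Sorted: 0.6, 1.3, 1.5, 1.6, 2.0, 2.1, 2.3, 2.5, 2.6, 3.1, 3.4, 4.0, 4.5, 5.2, 5.8, 6.2, 6.7, 7.9.
n = 18.
P25: r = 5.25; ranks 5–6 are 2.0, 2.1; interpolating gives 2.025.
P75: r = 13.75; ranks 13–14 are 4.5, 5.2; interpolating gives 5.025.
Difference: 5.025 − 2.025 = 3.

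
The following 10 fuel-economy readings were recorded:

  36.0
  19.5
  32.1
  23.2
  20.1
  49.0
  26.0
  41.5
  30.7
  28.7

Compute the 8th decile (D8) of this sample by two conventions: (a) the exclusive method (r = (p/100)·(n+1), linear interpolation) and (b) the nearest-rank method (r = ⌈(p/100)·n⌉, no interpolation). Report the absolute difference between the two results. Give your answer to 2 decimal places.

Sorted: 19.5, 20.1, 23.2, 26.0, 28.7, 30.7, 32.1, 36.0, 41.5, 49.0.
n = 10.
(a) r = 8.8; between ranks 8 (36.0) and 9 (41.5): 40.4.
(b) the nearest-rank method: rank 8 → 36.
|40.4 − 36| = 4.4.

4.40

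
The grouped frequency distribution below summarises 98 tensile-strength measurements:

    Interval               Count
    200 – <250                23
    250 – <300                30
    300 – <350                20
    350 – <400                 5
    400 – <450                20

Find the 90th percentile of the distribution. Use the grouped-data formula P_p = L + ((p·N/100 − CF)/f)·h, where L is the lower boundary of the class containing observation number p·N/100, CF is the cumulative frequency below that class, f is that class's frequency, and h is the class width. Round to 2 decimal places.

425.50

N = 98; target position k = 90/100 · 98 = 88.2.
Cumulative frequencies: 23, 53, 73, 78, 98.
Observation 88.2 falls in the class 400 – <450.
L = 400, CF = 78, f = 20, h = 50.
P90 = 400 + ((88.2 − 78)/20)·50 = 400 + 25.5 = 425.5.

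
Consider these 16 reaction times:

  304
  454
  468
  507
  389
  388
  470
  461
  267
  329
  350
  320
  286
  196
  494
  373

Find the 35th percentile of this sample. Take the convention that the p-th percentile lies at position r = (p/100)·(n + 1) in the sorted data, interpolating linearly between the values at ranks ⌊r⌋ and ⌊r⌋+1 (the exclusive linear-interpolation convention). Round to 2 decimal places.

328.55

Sorted: 196, 267, 286, 304, 320, 329, 350, 373, 388, 389, 454, 461, 468, 470, 494, 507.
n = 16.
r = (35/100)·(16 + 1) = 5.95.
Rank 5 is 320 and rank 6 is 329.
Interpolate: 320 + 0.95·(329 − 320) = 320 + 0.95·9 = 328.55.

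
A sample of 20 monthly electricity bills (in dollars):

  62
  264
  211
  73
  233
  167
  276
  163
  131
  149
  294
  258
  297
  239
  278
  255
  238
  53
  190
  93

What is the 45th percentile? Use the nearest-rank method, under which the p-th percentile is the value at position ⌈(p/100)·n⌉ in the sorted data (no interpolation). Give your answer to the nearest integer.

Sorted: 53, 62, 73, 93, 131, 149, 163, 167, 190, 211, 233, 238, 239, 255, 258, 264, 276, 278, 294, 297.
n = 20.
Position = ⌈45/100 · 20⌉ = ⌈9⌉ = 9.
The value at rank 9 is 190.

190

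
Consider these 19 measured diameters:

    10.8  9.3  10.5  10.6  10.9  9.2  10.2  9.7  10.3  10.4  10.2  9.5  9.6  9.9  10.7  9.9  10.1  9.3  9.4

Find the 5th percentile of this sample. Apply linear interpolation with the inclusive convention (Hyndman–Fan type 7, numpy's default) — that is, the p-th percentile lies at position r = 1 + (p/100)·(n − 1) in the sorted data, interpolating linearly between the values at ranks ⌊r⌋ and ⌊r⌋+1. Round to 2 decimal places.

Sorted: 9.2, 9.3, 9.3, 9.4, 9.5, 9.6, 9.7, 9.9, 9.9, 10.1, 10.2, 10.2, 10.3, 10.4, 10.5, 10.6, 10.7, 10.8, 10.9.
n = 19.
r = 1 + (5/100)·(19 − 1) = 1 + 0.9 = 1.9.
Rank 1 is 9.2 and rank 2 is 9.3.
Interpolate: 9.2 + 0.9·(9.3 − 9.2) = 9.2 + 0.9·0.1 = 9.29.

9.29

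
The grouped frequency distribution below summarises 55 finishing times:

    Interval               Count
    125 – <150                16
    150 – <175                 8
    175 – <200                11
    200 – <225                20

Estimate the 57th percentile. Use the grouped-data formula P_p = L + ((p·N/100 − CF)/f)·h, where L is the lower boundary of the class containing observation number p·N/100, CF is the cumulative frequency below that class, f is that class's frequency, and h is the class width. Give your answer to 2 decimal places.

191.70

N = 55; target position k = 57/100 · 55 = 31.35.
Cumulative frequencies: 16, 24, 35, 55.
Observation 31.35 falls in the class 175 – <200.
L = 175, CF = 24, f = 11, h = 25.
P57 = 175 + ((31.35 − 24)/11)·25 = 175 + 16.7045 = 191.705.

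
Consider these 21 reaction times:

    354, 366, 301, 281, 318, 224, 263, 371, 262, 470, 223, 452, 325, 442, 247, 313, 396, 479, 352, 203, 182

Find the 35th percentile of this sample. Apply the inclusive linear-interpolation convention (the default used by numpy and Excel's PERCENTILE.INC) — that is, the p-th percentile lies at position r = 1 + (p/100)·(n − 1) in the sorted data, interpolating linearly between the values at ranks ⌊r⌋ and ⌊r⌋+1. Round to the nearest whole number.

281

Sorted: 182, 203, 223, 224, 247, 262, 263, 281, 301, 313, 318, 325, 352, 354, 366, 371, 396, 442, 452, 470, 479.
n = 21.
r = 1 + (35/100)·(21 − 1) = 1 + 7 = 8.
r is an integer, so P35 is the value at rank 8: 281.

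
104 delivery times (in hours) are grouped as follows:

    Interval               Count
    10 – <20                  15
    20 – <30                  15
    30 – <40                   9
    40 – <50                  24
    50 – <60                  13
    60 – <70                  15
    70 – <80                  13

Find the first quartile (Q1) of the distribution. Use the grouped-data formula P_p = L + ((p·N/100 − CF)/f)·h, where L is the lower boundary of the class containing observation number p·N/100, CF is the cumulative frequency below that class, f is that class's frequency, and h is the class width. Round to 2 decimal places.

27.33

N = 104; target position k = 25/100 · 104 = 26.
Cumulative frequencies: 15, 30, 39, 63, 76, 91, 104.
Observation 26 falls in the class 20 – <30.
L = 20, CF = 15, f = 15, h = 10.
P25 = 20 + ((26 − 15)/15)·10 = 20 + 7.33333 = 27.3333.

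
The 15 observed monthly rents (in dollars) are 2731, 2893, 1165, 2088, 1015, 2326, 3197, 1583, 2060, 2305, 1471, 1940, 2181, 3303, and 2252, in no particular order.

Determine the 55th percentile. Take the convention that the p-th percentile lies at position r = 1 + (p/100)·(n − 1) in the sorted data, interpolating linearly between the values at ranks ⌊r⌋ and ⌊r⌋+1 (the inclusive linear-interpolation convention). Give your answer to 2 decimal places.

Sorted: 1015, 1165, 1471, 1583, 1940, 2060, 2088, 2181, 2252, 2305, 2326, 2731, 2893, 3197, 3303.
n = 15.
r = 1 + (55/100)·(15 − 1) = 1 + 7.7 = 8.7.
Rank 8 is 2181 and rank 9 is 2252.
Interpolate: 2181 + 0.7·(2252 − 2181) = 2181 + 0.7·71 = 2230.7.

2230.70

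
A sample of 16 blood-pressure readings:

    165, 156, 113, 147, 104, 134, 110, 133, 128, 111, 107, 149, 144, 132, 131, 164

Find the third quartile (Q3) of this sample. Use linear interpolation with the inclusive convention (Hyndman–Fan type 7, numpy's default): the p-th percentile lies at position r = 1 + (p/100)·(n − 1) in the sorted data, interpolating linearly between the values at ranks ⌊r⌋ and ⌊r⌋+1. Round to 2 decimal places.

Sorted: 104, 107, 110, 111, 113, 128, 131, 132, 133, 134, 144, 147, 149, 156, 164, 165.
n = 16.
r = 1 + (75/100)·(16 − 1) = 1 + 11.25 = 12.25.
Rank 12 is 147 and rank 13 is 149.
Interpolate: 147 + 0.25·(149 − 147) = 147 + 0.25·2 = 147.5.

147.50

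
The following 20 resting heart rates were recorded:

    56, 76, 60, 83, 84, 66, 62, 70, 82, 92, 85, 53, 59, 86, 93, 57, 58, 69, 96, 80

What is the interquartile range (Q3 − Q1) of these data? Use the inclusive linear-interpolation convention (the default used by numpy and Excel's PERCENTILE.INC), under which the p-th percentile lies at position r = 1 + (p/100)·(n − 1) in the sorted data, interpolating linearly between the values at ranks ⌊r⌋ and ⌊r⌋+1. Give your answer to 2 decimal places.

Sorted: 53, 56, 57, 58, 59, 60, 62, 66, 69, 70, 76, 80, 82, 83, 84, 85, 86, 92, 93, 96.
n = 20.
P25: r = 5.75; ranks 5–6 are 59, 60; interpolating gives 59.75.
P75: r = 15.25; ranks 15–16 are 84, 85; interpolating gives 84.25.
Difference: 84.25 − 59.75 = 24.5.

24.50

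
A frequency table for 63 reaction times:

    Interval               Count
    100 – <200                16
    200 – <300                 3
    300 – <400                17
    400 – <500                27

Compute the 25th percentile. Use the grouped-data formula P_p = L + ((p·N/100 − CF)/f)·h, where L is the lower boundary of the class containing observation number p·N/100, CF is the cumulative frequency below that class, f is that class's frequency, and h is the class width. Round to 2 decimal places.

N = 63; target position k = 25/100 · 63 = 15.75.
Cumulative frequencies: 16, 19, 36, 63.
Observation 15.75 falls in the class 100 – <200.
L = 100, CF = 0, f = 16, h = 100.
P25 = 100 + ((15.75 − 0)/16)·100 = 100 + 98.4375 = 198.438.

198.44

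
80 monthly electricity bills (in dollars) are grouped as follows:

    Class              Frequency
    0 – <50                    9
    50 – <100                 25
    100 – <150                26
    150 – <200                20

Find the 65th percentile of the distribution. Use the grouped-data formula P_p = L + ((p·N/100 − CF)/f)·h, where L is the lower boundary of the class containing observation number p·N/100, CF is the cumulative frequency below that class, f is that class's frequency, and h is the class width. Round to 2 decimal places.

134.62

N = 80; target position k = 65/100 · 80 = 52.
Cumulative frequencies: 9, 34, 60, 80.
Observation 52 falls in the class 100 – <150.
L = 100, CF = 34, f = 26, h = 50.
P65 = 100 + ((52 − 34)/26)·50 = 100 + 34.6154 = 134.615.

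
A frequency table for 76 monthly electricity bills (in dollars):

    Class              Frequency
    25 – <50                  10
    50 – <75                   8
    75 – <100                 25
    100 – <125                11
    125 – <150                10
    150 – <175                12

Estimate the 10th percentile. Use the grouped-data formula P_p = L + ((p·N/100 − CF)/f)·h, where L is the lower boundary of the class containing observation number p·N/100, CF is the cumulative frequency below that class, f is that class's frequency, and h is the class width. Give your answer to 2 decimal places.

N = 76; target position k = 10/100 · 76 = 7.6.
Cumulative frequencies: 10, 18, 43, 54, 64, 76.
Observation 7.6 falls in the class 25 – <50.
L = 25, CF = 0, f = 10, h = 25.
P10 = 25 + ((7.6 − 0)/10)·25 = 25 + 19 = 44.

44.00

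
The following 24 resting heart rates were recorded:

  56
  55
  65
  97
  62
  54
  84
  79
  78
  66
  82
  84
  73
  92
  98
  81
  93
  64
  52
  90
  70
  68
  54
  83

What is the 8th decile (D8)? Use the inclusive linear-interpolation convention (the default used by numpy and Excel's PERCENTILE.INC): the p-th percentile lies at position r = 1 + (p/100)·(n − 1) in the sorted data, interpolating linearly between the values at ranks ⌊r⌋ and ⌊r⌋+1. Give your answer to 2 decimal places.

Sorted: 52, 54, 54, 55, 56, 62, 64, 65, 66, 68, 70, 73, 78, 79, 81, 82, 83, 84, 84, 90, 92, 93, 97, 98.
n = 24.
r = 1 + (80/100)·(24 − 1) = 1 + 18.4 = 19.4.
Rank 19 is 84 and rank 20 is 90.
Interpolate: 84 + 0.4·(90 − 84) = 84 + 0.4·6 = 86.4.

86.40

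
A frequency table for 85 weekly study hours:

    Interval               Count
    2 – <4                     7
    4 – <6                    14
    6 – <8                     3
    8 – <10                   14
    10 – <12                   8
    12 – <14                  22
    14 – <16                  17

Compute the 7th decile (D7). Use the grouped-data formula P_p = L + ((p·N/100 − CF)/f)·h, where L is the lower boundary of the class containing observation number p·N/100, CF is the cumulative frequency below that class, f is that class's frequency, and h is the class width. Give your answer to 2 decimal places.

13.23

N = 85; target position k = 70/100 · 85 = 59.5.
Cumulative frequencies: 7, 21, 24, 38, 46, 68, 85.
Observation 59.5 falls in the class 12 – <14.
L = 12, CF = 46, f = 22, h = 2.
P70 = 12 + ((59.5 − 46)/22)·2 = 12 + 1.22727 = 13.2273.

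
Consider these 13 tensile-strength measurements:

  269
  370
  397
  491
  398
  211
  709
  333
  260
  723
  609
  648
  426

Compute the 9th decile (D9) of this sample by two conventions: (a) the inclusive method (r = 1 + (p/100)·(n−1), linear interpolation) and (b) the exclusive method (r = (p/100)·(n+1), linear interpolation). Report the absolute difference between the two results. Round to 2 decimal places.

Sorted: 211, 260, 269, 333, 370, 397, 398, 426, 491, 609, 648, 709, 723.
n = 13.
(a) r = 11.8; between ranks 11 (648) and 12 (709): 696.8.
(b) r = 12.6; between ranks 12 (709) and 13 (723): 717.4.
|696.8 − 717.4| = 20.6.

20.60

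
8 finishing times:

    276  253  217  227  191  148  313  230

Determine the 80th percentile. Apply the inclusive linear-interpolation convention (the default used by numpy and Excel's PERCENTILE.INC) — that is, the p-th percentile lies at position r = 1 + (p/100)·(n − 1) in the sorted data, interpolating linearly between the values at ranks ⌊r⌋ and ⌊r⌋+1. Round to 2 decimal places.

Sorted: 148, 191, 217, 227, 230, 253, 276, 313.
n = 8.
r = 1 + (80/100)·(8 − 1) = 1 + 5.6 = 6.6.
Rank 6 is 253 and rank 7 is 276.
Interpolate: 253 + 0.6·(276 − 253) = 253 + 0.6·23 = 266.8.

266.80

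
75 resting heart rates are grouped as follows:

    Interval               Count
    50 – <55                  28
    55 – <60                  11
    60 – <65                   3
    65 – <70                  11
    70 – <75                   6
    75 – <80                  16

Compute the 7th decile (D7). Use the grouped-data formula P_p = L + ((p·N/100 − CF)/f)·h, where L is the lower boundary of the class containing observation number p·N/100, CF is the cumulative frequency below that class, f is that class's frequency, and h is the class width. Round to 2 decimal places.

69.77

N = 75; target position k = 70/100 · 75 = 52.5.
Cumulative frequencies: 28, 39, 42, 53, 59, 75.
Observation 52.5 falls in the class 65 – <70.
L = 65, CF = 42, f = 11, h = 5.
P70 = 65 + ((52.5 − 42)/11)·5 = 65 + 4.77273 = 69.7727.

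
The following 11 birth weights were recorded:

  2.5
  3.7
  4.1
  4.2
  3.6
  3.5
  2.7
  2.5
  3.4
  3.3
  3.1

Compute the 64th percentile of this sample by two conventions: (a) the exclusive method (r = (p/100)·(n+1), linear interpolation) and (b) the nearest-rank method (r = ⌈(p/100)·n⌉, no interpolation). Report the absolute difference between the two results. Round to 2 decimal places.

Sorted: 2.5, 2.5, 2.7, 3.1, 3.3, 3.4, 3.5, 3.6, 3.7, 4.1, 4.2.
n = 11.
(a) r = 7.68; between ranks 7 (3.5) and 8 (3.6): 3.568.
(b) the nearest-rank method: rank 8 → 3.6.
|3.568 − 3.6| = 0.032.

0.03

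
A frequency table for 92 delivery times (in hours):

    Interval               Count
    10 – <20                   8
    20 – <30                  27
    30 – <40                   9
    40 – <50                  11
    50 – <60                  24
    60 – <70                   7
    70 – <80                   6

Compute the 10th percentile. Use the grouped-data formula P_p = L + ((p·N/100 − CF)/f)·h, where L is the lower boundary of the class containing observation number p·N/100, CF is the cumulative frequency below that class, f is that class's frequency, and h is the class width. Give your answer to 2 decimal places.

20.44

N = 92; target position k = 10/100 · 92 = 9.2.
Cumulative frequencies: 8, 35, 44, 55, 79, 86, 92.
Observation 9.2 falls in the class 20 – <30.
L = 20, CF = 8, f = 27, h = 10.
P10 = 20 + ((9.2 − 8)/27)·10 = 20 + 0.444444 = 20.4444.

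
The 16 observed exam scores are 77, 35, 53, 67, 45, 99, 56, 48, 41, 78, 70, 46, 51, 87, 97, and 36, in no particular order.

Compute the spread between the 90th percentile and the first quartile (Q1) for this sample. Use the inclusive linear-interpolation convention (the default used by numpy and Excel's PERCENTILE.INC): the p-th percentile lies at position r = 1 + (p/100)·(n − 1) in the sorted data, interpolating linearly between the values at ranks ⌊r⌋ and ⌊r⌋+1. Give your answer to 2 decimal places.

46.25

Sorted: 35, 36, 41, 45, 46, 48, 51, 53, 56, 67, 70, 77, 78, 87, 97, 99.
n = 16.
P25: r = 4.75; ranks 4–5 are 45, 46; interpolating gives 45.75.
P90: r = 14.5; ranks 14–15 are 87, 97; interpolating gives 92.
Difference: 92 − 45.75 = 46.25.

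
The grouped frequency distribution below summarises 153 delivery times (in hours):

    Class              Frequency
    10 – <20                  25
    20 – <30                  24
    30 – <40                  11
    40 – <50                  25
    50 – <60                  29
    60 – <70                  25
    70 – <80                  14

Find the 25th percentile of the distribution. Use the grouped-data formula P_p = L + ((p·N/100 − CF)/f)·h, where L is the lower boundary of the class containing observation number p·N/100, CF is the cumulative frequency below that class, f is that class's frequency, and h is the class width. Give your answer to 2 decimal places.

25.52

N = 153; target position k = 25/100 · 153 = 38.25.
Cumulative frequencies: 25, 49, 60, 85, 114, 139, 153.
Observation 38.25 falls in the class 20 – <30.
L = 20, CF = 25, f = 24, h = 10.
P25 = 20 + ((38.25 − 25)/24)·10 = 20 + 5.52083 = 25.5208.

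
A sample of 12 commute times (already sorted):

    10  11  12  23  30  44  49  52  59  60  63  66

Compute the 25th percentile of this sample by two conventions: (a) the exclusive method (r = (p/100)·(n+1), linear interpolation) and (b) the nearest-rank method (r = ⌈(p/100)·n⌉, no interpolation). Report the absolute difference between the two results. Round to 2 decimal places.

2.75

n = 12.
(a) r = 3.25; between ranks 3 (12) and 4 (23): 14.75.
(b) the nearest-rank method: rank 3 → 12.
|14.75 − 12| = 2.75.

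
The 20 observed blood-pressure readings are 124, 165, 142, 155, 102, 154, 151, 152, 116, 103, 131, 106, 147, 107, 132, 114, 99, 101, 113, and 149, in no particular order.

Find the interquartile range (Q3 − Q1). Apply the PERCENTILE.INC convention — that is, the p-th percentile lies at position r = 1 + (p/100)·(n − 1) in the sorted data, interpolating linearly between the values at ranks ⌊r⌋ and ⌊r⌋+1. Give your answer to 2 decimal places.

Sorted: 99, 101, 102, 103, 106, 107, 113, 114, 116, 124, 131, 132, 142, 147, 149, 151, 152, 154, 155, 165.
n = 20.
P25: r = 5.75; ranks 5–6 are 106, 107; interpolating gives 106.75.
P75: r = 15.25; ranks 15–16 are 149, 151; interpolating gives 149.5.
Difference: 149.5 − 106.75 = 42.75.

42.75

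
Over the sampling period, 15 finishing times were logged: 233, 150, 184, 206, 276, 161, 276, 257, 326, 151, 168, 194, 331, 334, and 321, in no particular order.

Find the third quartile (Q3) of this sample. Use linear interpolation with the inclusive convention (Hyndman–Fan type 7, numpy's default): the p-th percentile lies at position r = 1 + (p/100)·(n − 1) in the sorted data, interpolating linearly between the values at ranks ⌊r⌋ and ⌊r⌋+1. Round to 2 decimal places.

Sorted: 150, 151, 161, 168, 184, 194, 206, 233, 257, 276, 276, 321, 326, 331, 334.
n = 15.
r = 1 + (75/100)·(15 − 1) = 1 + 10.5 = 11.5.
Rank 11 is 276 and rank 12 is 321.
Interpolate: 276 + 0.5·(321 − 276) = 276 + 0.5·45 = 298.5.

298.50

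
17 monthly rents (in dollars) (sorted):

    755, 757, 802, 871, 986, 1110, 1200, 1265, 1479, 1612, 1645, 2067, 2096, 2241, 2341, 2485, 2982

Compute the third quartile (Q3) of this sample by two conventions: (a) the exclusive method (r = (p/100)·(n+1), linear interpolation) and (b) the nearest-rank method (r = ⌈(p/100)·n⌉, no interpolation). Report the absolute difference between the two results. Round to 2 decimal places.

72.50

n = 17.
(a) r = 13.5; between ranks 13 (2096) and 14 (2241): 2168.5.
(b) the nearest-rank method: rank 13 → 2096.
|2168.5 − 2096| = 72.5.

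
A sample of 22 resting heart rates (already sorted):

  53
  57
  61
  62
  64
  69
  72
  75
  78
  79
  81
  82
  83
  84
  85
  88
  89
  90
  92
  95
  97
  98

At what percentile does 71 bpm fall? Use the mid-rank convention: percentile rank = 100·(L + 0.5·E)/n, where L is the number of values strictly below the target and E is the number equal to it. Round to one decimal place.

Count below 71: L = 6; count equal: E = 0; n = 22.
Percentile rank = 100·(6 + 0.5·0)/22 = 100·6/22 = 27.27.

27.3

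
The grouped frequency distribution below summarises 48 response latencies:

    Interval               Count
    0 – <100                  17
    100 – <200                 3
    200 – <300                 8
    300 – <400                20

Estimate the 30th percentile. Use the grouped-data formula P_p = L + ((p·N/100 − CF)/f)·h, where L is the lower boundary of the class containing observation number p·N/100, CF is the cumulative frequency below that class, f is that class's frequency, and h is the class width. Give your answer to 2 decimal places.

84.71

N = 48; target position k = 30/100 · 48 = 14.4.
Cumulative frequencies: 17, 20, 28, 48.
Observation 14.4 falls in the class 0 – <100.
L = 0, CF = 0, f = 17, h = 100.
P30 = 0 + ((14.4 − 0)/17)·100 = 0 + 84.7059 = 84.7059.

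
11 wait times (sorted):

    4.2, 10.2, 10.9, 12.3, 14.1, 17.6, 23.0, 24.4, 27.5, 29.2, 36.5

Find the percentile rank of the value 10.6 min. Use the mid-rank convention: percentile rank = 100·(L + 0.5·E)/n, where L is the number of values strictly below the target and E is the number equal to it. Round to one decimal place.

Count below 10.6: L = 2; count equal: E = 0; n = 11.
Percentile rank = 100·(2 + 0.5·0)/11 = 100·2/11 = 18.18.

18.2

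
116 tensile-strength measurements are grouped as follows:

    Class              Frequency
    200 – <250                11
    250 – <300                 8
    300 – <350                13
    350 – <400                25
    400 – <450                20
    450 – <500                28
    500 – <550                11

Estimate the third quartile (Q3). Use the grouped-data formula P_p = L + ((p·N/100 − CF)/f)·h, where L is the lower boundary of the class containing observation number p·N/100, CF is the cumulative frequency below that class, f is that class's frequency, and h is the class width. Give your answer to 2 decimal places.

N = 116; target position k = 75/100 · 116 = 87.
Cumulative frequencies: 11, 19, 32, 57, 77, 105, 116.
Observation 87 falls in the class 450 – <500.
L = 450, CF = 77, f = 28, h = 50.
P75 = 450 + ((87 − 77)/28)·50 = 450 + 17.8571 = 467.857.

467.86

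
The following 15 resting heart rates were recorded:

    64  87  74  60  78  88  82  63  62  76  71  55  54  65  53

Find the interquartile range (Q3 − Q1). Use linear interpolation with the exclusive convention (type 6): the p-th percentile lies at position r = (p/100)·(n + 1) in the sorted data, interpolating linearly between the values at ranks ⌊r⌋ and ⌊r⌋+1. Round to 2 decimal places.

Sorted: 53, 54, 55, 60, 62, 63, 64, 65, 71, 74, 76, 78, 82, 87, 88.
n = 15.
P25: r = 4 (integer) → 60.
P75: r = 12 (integer) → 78.
Difference: 78 − 60 = 18.

18.00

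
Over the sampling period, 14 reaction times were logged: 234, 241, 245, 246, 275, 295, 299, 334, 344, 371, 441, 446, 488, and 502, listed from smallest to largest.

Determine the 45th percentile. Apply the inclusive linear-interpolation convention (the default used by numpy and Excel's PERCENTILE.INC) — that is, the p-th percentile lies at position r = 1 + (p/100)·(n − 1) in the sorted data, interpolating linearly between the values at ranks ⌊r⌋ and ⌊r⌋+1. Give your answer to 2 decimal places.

n = 14.
r = 1 + (45/100)·(14 − 1) = 1 + 5.85 = 6.85.
Rank 6 is 295 and rank 7 is 299.
Interpolate: 295 + 0.85·(299 − 295) = 295 + 0.85·4 = 298.4.

298.40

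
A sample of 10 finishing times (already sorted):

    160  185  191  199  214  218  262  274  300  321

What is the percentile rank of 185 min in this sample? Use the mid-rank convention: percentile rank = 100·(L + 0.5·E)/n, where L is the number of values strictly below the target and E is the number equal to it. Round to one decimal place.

15.0

Count below 185: L = 1; count equal: E = 1; n = 10.
Percentile rank = 100·(1 + 0.5·1)/10 = 100·1.5/10 = 15.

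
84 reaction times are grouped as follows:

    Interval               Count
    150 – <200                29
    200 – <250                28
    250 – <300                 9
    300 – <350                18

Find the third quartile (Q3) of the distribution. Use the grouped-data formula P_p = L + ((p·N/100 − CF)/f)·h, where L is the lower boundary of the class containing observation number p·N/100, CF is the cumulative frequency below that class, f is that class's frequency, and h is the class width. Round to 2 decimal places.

283.33

N = 84; target position k = 75/100 · 84 = 63.
Cumulative frequencies: 29, 57, 66, 84.
Observation 63 falls in the class 250 – <300.
L = 250, CF = 57, f = 9, h = 50.
P75 = 250 + ((63 − 57)/9)·50 = 250 + 33.3333 = 283.333.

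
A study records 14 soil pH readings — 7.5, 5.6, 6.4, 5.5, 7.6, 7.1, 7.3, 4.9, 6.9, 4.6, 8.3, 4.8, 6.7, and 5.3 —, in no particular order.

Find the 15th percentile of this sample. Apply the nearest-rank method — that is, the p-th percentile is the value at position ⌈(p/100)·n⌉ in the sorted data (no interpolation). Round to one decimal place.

4.9

Sorted: 4.6, 4.8, 4.9, 5.3, 5.5, 5.6, 6.4, 6.7, 6.9, 7.1, 7.3, 7.5, 7.6, 8.3.
n = 14.
Position = ⌈15/100 · 14⌉ = ⌈2.1⌉ = 3.
The value at rank 3 is 4.9.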